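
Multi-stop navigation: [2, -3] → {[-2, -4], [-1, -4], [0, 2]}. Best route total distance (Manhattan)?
13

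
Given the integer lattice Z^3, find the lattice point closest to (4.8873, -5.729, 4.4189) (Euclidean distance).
(5, -6, 4)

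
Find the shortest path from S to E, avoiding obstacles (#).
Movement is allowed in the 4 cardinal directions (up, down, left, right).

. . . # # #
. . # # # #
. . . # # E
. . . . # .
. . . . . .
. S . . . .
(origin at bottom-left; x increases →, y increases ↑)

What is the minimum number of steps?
7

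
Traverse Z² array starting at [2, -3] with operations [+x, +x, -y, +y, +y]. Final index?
(4, -2)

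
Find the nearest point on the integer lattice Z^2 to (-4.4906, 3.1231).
(-4, 3)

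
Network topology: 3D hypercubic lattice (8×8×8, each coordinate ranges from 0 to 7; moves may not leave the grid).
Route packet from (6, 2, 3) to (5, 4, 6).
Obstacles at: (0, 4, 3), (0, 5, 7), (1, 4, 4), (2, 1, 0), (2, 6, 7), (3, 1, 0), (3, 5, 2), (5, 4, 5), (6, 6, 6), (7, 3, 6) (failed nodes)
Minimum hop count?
6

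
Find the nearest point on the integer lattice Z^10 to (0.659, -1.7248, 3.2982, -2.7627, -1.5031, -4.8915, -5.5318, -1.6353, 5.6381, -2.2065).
(1, -2, 3, -3, -2, -5, -6, -2, 6, -2)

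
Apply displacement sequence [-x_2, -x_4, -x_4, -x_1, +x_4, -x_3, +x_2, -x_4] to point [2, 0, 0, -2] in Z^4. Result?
(1, 0, -1, -4)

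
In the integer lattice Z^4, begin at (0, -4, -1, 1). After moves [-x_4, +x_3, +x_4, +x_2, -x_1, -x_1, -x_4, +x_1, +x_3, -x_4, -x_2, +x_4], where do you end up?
(-1, -4, 1, 0)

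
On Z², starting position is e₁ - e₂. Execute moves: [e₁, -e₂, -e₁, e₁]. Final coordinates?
(2, -2)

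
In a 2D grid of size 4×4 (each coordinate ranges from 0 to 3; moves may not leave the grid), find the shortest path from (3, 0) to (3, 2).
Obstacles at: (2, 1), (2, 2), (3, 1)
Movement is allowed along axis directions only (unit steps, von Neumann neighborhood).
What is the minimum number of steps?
8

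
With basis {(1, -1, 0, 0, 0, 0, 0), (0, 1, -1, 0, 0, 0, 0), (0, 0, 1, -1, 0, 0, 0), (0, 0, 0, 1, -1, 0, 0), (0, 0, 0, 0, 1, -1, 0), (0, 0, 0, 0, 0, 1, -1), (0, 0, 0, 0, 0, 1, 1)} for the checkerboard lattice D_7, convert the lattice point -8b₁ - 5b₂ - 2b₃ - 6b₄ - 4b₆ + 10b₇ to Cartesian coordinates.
(-8, 3, 3, -4, 6, 6, 14)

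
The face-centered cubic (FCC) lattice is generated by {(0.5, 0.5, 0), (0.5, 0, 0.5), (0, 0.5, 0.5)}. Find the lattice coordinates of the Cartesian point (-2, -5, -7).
-4b₂ - 10b₃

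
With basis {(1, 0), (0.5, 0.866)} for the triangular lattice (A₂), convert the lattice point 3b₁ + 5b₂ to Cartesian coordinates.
(5.5, 4.33)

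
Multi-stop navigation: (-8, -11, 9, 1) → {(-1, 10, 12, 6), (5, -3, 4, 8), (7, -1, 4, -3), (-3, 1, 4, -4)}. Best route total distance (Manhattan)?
84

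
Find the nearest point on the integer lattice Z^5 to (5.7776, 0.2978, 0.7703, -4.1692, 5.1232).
(6, 0, 1, -4, 5)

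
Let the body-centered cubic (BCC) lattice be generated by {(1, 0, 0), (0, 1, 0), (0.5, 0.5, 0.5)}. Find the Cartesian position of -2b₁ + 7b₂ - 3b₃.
(-3.5, 5.5, -1.5)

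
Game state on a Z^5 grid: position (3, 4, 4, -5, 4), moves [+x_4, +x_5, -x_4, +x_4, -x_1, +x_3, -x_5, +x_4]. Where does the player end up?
(2, 4, 5, -3, 4)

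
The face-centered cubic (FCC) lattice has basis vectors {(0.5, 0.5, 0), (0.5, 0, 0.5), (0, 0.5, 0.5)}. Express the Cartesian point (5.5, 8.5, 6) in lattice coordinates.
8b₁ + 3b₂ + 9b₃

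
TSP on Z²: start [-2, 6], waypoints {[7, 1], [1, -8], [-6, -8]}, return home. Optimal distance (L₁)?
54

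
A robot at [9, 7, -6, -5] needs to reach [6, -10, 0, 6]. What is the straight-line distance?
21.3307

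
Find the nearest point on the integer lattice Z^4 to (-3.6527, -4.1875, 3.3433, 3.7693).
(-4, -4, 3, 4)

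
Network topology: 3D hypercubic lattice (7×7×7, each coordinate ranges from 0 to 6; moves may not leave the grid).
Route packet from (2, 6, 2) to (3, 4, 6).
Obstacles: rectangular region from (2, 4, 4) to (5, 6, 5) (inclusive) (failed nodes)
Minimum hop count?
9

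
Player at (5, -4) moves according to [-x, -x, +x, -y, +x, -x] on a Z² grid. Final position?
(4, -5)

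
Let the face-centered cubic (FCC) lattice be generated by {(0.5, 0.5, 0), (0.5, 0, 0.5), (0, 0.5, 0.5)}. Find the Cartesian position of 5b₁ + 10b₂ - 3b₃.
(7.5, 1, 3.5)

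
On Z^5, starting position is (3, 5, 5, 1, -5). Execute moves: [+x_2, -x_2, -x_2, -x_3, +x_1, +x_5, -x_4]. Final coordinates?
(4, 4, 4, 0, -4)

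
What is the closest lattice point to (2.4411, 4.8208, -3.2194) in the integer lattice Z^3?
(2, 5, -3)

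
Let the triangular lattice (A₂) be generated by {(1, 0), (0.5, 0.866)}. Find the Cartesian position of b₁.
(1, 0)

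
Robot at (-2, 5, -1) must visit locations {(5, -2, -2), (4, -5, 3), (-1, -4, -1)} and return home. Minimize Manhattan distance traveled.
44
(one optimal route: (-2, 5, -1) → (5, -2, -2) → (4, -5, 3) → (-1, -4, -1) → (-2, 5, -1))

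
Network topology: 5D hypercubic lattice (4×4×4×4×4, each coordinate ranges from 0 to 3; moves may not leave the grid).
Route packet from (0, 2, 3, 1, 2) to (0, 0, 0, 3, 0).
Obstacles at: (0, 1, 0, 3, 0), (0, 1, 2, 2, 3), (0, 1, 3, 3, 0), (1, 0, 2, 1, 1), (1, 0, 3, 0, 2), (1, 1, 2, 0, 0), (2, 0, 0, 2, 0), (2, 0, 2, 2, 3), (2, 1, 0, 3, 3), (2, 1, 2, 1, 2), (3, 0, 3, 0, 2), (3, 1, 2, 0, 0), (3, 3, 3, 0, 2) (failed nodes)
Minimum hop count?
9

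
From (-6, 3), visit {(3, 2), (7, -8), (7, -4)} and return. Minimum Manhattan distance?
48
(one optimal route: (-6, 3) → (3, 2) → (7, -8) → (7, -4) → (-6, 3))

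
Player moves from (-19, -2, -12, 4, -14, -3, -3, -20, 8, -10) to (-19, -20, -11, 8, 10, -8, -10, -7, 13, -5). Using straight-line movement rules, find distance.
34.7851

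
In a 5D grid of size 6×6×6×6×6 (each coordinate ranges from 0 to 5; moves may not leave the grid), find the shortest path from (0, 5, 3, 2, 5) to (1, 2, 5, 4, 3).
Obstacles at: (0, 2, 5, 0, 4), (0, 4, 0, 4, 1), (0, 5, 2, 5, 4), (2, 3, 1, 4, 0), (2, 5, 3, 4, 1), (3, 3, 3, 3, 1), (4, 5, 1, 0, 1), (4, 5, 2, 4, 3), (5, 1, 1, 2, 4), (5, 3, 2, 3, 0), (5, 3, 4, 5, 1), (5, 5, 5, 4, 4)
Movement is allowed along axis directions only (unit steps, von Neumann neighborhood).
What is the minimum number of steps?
10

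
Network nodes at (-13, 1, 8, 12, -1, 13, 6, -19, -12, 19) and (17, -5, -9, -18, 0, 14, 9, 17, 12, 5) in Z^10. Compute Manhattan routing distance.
162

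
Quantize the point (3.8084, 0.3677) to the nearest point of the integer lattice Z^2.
(4, 0)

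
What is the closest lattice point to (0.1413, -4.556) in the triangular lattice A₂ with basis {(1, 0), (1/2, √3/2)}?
(0.5, -4.33)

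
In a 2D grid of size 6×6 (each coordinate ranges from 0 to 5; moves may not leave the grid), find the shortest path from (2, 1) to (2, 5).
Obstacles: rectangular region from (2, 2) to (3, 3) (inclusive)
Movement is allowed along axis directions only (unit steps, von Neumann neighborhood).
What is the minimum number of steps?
6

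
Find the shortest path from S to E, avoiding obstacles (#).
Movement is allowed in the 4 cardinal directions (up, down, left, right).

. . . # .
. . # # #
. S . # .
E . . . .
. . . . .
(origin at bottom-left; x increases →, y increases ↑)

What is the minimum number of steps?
2
(one shortest path: (1, 2) → (0, 2) → (0, 1))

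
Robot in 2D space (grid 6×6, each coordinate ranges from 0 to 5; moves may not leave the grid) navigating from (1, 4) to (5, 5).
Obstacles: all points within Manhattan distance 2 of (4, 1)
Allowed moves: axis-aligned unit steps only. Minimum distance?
5
(one shortest path: (1, 4) → (2, 4) → (3, 4) → (4, 4) → (5, 4) → (5, 5))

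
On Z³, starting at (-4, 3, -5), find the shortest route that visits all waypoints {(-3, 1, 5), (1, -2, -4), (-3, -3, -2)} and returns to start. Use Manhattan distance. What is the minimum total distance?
42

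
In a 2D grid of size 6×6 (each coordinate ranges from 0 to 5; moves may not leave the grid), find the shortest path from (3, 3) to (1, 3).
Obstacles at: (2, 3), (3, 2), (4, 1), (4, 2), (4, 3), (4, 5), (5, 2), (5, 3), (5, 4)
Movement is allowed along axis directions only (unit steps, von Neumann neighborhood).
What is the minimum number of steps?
4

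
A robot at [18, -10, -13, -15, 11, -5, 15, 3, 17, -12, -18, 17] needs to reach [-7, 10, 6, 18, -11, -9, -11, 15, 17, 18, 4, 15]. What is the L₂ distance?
71.9931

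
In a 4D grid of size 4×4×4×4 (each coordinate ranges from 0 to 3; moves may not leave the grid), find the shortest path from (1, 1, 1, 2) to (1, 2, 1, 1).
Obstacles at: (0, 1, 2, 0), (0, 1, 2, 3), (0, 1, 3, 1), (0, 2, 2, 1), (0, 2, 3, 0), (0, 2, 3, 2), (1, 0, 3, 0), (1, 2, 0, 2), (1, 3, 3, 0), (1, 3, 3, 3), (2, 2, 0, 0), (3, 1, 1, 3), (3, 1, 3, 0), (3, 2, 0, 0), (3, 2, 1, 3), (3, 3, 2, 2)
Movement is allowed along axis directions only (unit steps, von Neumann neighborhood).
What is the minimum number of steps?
2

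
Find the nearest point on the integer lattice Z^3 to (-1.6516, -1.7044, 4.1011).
(-2, -2, 4)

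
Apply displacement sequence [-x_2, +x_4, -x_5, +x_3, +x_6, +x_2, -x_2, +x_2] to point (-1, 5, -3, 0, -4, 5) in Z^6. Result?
(-1, 5, -2, 1, -5, 6)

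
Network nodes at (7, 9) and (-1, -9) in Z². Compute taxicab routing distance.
26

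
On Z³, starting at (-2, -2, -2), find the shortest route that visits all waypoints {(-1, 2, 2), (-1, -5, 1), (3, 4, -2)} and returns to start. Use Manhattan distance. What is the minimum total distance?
36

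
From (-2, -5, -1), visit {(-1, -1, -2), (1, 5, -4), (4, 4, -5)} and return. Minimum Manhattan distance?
40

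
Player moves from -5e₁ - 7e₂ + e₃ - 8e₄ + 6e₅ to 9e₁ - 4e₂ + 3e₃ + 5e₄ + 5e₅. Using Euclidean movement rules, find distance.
19.4679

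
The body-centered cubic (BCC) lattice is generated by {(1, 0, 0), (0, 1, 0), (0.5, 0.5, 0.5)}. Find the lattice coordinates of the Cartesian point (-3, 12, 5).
-8b₁ + 7b₂ + 10b₃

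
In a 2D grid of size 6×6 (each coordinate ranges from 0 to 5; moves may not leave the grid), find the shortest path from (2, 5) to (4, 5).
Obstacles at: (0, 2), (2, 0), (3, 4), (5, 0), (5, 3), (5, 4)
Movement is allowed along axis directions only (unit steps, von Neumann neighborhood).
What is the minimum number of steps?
2
(one shortest path: (2, 5) → (3, 5) → (4, 5))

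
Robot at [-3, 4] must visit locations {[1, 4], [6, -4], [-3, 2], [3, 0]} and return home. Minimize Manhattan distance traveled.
34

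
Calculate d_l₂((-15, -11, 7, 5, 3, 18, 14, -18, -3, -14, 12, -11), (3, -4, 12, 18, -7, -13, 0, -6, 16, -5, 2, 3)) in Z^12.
52.0192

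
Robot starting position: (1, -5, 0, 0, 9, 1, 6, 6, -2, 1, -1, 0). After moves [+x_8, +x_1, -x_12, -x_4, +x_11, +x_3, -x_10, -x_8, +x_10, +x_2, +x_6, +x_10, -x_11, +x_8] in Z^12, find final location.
(2, -4, 1, -1, 9, 2, 6, 7, -2, 2, -1, -1)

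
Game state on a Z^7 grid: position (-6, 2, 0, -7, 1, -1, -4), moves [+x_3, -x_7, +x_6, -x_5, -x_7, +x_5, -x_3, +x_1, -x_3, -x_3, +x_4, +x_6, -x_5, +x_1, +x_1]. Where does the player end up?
(-3, 2, -2, -6, 0, 1, -6)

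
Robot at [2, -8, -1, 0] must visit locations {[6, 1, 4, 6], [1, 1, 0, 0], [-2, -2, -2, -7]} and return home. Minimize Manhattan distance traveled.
72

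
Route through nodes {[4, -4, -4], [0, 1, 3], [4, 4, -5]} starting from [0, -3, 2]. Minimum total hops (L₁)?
29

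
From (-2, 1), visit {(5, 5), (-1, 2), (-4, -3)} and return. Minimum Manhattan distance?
34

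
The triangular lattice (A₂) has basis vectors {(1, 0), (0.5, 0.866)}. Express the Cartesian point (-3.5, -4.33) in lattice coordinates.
-b₁ - 5b₂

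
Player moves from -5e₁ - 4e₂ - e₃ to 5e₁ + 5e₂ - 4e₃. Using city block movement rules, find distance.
22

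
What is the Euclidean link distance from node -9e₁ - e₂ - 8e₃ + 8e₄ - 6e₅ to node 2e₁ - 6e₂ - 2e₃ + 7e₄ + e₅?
15.2315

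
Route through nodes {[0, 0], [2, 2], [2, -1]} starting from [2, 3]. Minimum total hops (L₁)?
7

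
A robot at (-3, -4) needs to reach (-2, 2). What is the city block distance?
7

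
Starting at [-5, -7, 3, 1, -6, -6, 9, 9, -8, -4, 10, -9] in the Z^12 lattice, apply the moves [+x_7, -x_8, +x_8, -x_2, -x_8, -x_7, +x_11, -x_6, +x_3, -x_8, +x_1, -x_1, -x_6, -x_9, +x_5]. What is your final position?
(-5, -8, 4, 1, -5, -8, 9, 7, -9, -4, 11, -9)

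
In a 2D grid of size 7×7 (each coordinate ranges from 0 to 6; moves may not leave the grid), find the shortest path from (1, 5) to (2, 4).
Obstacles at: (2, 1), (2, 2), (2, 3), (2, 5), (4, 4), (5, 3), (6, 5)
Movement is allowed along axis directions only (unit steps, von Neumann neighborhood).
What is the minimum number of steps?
2
(one shortest path: (1, 5) → (1, 4) → (2, 4))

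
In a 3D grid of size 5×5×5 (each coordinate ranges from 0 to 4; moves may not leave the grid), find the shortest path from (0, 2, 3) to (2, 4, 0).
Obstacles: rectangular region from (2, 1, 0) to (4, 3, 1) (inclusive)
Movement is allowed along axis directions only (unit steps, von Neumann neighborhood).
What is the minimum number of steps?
7
(one shortest path: (0, 2, 3) → (1, 2, 3) → (2, 2, 3) → (2, 3, 3) → (2, 4, 3) → (2, 4, 2) → (2, 4, 1) → (2, 4, 0))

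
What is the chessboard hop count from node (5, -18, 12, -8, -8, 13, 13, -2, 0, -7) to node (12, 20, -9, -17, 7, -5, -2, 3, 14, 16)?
38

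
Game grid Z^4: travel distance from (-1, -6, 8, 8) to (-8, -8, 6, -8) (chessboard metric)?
16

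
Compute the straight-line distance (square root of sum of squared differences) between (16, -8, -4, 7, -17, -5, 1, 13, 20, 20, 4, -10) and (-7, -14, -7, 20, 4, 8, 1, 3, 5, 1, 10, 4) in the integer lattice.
47.655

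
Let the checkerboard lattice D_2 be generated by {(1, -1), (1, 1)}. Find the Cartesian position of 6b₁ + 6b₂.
(12, 0)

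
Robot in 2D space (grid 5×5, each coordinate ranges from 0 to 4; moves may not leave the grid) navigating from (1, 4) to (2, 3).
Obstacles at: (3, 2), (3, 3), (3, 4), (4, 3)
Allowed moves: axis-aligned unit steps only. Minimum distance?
2
(one shortest path: (1, 4) → (2, 4) → (2, 3))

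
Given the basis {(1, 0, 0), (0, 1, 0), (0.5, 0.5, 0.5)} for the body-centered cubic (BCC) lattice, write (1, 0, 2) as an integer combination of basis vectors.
-b₁ - 2b₂ + 4b₃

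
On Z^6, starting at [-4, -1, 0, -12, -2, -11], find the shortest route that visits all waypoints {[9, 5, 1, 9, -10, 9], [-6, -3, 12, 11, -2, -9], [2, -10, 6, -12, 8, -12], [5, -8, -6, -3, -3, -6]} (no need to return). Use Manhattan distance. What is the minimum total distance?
189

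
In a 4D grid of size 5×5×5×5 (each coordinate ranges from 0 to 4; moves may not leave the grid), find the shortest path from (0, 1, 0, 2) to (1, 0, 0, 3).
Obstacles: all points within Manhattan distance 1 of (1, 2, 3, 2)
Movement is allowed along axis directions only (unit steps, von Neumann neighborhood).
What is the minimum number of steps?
3
(one shortest path: (0, 1, 0, 2) → (1, 1, 0, 2) → (1, 0, 0, 2) → (1, 0, 0, 3))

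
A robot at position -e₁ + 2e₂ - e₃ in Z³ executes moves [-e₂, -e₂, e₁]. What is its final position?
(0, 0, -1)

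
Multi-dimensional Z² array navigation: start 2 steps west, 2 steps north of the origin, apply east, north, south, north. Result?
(-1, 3)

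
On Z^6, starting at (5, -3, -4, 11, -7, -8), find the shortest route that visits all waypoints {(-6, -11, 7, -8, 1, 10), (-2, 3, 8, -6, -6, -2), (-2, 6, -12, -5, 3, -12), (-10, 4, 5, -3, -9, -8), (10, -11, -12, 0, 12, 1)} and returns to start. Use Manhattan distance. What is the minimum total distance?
284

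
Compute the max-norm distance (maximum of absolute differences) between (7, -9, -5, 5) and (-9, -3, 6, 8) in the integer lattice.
16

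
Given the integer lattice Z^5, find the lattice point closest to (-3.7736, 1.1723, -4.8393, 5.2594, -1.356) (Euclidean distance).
(-4, 1, -5, 5, -1)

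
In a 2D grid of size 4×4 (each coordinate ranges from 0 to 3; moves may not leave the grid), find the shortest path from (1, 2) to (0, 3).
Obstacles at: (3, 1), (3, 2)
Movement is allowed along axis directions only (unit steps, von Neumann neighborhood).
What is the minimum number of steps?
2
(one shortest path: (1, 2) → (0, 2) → (0, 3))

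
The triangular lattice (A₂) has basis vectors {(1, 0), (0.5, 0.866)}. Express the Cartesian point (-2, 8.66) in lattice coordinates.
-7b₁ + 10b₂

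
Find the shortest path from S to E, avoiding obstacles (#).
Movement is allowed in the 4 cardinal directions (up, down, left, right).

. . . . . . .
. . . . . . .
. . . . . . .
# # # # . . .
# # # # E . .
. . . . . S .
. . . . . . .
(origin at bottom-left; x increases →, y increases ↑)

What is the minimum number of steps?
2
(one shortest path: (5, 1) → (4, 1) → (4, 2))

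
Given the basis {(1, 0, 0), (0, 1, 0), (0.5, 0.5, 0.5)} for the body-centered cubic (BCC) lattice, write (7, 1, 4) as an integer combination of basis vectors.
3b₁ - 3b₂ + 8b₃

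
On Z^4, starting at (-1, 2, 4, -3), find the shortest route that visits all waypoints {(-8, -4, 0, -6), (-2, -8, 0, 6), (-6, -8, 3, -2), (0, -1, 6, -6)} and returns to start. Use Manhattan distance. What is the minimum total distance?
78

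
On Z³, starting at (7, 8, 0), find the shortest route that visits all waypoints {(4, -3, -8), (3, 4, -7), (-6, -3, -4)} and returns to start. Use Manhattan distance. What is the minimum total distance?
66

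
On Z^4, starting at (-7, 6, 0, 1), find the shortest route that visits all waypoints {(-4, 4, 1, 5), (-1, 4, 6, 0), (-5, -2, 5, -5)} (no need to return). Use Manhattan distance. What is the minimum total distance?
39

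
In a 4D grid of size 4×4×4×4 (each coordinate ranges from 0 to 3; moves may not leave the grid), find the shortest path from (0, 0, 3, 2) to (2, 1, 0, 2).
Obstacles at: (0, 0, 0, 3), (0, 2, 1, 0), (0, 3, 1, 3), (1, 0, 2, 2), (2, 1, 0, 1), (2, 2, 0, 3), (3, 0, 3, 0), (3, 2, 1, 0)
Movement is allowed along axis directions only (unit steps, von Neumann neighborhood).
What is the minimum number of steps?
6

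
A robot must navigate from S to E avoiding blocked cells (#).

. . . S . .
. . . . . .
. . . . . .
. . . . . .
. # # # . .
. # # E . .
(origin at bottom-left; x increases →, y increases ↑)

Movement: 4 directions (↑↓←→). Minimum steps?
7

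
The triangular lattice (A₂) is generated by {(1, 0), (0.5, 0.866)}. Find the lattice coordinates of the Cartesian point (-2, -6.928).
2b₁ - 8b₂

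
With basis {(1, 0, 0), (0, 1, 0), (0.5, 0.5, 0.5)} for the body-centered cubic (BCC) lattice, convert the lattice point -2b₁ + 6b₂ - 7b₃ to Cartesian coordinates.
(-5.5, 2.5, -3.5)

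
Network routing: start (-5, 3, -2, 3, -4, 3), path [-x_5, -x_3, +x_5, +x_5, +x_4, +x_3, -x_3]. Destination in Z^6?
(-5, 3, -3, 4, -3, 3)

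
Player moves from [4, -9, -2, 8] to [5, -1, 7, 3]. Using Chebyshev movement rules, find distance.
9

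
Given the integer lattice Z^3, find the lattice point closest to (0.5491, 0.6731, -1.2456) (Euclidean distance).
(1, 1, -1)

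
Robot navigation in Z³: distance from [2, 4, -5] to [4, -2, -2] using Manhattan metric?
11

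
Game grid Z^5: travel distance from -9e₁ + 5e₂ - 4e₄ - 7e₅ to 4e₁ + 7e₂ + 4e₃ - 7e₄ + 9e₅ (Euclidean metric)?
21.3073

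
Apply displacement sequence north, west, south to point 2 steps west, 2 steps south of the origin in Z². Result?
(-3, -2)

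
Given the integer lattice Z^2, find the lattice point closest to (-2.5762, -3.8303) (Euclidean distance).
(-3, -4)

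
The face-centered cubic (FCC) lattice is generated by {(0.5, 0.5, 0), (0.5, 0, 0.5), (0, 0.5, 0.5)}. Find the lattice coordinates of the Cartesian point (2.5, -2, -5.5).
6b₁ - b₂ - 10b₃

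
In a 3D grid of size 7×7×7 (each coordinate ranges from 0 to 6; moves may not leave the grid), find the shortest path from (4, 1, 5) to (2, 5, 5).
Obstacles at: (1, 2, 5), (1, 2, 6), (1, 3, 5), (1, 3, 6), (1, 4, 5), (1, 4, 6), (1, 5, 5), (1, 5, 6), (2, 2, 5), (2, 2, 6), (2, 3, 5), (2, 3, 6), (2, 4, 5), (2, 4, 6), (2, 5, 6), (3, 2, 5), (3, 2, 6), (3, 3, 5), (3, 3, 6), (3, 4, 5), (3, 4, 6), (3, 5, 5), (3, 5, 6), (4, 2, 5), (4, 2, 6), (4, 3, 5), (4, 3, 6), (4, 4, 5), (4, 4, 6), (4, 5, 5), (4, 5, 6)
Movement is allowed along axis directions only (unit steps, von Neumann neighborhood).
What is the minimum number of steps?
8
(one shortest path: (4, 1, 5) → (3, 1, 5) → (2, 1, 5) → (2, 1, 4) → (2, 2, 4) → (2, 3, 4) → (2, 4, 4) → (2, 5, 4) → (2, 5, 5))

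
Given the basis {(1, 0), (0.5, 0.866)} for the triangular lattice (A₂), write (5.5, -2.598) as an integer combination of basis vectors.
7b₁ - 3b₂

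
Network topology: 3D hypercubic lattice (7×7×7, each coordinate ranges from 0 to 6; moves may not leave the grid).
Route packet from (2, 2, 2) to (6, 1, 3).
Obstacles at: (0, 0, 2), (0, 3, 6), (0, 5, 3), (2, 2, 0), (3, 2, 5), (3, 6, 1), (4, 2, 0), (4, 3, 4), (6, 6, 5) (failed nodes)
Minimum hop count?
6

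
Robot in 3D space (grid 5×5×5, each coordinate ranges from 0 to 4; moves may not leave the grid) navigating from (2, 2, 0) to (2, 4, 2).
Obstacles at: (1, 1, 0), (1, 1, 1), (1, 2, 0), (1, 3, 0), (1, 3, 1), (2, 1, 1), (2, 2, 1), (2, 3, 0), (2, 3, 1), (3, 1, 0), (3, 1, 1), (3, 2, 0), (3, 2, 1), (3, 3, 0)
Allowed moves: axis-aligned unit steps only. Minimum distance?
8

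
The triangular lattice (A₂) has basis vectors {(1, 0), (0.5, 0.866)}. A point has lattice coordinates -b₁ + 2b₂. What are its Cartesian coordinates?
(0, 1.732)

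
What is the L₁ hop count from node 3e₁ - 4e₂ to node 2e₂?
9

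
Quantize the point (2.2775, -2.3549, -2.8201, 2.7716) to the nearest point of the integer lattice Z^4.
(2, -2, -3, 3)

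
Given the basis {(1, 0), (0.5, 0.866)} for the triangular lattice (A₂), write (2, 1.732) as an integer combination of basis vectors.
b₁ + 2b₂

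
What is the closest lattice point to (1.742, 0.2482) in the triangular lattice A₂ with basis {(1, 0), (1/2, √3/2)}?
(2, 0)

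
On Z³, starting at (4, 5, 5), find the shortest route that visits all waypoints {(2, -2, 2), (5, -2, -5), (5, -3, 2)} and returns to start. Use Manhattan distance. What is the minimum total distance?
42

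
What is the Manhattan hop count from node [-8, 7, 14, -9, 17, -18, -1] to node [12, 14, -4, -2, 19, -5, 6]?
74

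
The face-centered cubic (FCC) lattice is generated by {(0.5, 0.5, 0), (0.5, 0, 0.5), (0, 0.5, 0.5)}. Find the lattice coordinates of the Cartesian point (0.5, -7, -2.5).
-4b₁ + 5b₂ - 10b₃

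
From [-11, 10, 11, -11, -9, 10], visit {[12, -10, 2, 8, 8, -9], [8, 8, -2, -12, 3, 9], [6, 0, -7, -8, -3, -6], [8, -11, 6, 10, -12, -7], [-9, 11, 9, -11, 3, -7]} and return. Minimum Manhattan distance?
284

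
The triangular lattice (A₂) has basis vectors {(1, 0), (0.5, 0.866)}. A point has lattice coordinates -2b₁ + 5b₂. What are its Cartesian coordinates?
(0.5, 4.33)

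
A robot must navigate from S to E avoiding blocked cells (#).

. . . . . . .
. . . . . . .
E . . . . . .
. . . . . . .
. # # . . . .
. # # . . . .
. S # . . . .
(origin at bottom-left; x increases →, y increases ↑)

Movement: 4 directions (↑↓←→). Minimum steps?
5
(one shortest path: (1, 0) → (0, 0) → (0, 1) → (0, 2) → (0, 3) → (0, 4))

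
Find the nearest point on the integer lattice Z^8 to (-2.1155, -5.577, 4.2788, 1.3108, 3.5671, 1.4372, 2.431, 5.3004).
(-2, -6, 4, 1, 4, 1, 2, 5)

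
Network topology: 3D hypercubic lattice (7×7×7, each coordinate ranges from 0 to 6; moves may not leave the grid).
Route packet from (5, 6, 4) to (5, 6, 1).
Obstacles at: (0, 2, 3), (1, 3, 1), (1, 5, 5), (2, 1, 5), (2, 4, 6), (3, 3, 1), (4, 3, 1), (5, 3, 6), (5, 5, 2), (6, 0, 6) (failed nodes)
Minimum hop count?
3
(one shortest path: (5, 6, 4) → (5, 6, 3) → (5, 6, 2) → (5, 6, 1))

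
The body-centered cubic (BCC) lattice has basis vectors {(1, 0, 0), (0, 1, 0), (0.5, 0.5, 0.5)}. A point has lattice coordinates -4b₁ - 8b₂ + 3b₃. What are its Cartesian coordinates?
(-2.5, -6.5, 1.5)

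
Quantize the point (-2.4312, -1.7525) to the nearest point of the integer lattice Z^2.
(-2, -2)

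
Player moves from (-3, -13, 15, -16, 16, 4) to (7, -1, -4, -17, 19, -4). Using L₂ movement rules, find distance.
26.0576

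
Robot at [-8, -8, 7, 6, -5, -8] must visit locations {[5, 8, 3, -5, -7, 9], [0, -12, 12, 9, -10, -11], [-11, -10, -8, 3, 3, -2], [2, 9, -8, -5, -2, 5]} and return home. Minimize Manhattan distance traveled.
212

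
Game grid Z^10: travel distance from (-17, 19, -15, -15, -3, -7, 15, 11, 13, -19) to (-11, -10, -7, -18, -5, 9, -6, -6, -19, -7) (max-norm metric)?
32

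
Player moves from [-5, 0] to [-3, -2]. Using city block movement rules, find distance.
4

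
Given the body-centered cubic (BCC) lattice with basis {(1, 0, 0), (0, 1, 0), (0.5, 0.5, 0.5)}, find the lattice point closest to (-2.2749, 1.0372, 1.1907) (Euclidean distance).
(-2, 1, 1)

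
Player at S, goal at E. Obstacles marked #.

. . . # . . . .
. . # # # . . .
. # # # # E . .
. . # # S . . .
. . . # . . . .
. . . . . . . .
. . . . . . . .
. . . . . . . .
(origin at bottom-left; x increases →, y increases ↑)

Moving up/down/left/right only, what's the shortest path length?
2
(one shortest path: (4, 4) → (5, 4) → (5, 5))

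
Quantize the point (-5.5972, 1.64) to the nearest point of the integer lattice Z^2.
(-6, 2)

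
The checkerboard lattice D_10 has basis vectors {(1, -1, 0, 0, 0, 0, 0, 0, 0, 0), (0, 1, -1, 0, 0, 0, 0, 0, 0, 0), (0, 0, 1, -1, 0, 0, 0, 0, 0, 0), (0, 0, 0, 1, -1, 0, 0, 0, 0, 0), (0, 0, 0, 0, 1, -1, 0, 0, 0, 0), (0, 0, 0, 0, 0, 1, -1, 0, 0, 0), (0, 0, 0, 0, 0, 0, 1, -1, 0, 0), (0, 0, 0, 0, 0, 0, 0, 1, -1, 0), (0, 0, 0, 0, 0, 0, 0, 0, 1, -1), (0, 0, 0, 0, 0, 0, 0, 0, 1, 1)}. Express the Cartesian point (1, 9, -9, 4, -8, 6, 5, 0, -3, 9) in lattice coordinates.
b₁ + 10b₂ + b₃ + 5b₄ - 3b₅ + 3b₆ + 8b₇ + 8b₈ - 2b₉ + 7b₁₀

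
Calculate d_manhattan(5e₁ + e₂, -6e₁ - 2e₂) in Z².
14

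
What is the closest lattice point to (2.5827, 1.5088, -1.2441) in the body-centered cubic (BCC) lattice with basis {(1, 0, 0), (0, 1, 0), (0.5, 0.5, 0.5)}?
(2.5, 1.5, -1.5)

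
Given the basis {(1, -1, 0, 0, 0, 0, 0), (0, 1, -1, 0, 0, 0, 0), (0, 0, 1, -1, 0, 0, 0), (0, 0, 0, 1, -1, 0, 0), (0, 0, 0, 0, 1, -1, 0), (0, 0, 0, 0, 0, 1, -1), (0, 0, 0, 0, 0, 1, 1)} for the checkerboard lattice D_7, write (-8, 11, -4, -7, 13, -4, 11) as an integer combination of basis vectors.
-8b₁ + 3b₂ - b₃ - 8b₄ + 5b₅ - 5b₆ + 6b₇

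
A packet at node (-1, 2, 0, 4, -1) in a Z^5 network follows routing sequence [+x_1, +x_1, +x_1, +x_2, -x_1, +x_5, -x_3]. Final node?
(1, 3, -1, 4, 0)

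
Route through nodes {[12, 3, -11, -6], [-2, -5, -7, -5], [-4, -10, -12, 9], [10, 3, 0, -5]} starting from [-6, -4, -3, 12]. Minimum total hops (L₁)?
87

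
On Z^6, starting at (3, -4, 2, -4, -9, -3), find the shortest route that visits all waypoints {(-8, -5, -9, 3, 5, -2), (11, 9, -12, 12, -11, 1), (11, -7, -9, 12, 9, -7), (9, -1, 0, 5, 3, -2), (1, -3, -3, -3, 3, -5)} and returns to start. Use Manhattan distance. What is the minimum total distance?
218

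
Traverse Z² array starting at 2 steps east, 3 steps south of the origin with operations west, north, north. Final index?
(1, -1)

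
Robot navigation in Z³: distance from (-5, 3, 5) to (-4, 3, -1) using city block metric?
7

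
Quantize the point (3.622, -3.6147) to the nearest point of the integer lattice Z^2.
(4, -4)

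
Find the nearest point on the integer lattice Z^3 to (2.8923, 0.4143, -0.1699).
(3, 0, 0)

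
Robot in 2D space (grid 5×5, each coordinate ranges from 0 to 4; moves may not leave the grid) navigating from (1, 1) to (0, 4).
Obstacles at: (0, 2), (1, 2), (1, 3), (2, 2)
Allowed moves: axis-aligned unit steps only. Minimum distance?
8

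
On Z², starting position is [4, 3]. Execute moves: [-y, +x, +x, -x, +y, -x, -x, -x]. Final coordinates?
(2, 3)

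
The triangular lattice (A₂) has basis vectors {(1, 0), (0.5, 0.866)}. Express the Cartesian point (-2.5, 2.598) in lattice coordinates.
-4b₁ + 3b₂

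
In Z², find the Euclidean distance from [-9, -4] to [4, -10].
14.3178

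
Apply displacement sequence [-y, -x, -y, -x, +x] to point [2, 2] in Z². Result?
(1, 0)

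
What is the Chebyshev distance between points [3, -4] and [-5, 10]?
14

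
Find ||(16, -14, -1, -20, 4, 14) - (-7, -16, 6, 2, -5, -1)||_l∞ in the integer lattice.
23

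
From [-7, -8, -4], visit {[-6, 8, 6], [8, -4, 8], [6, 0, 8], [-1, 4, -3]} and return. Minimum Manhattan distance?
96
(one optimal route: (-7, -8, -4) → (8, -4, 8) → (6, 0, 8) → (-6, 8, 6) → (-1, 4, -3) → (-7, -8, -4))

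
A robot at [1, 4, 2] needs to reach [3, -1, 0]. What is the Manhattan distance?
9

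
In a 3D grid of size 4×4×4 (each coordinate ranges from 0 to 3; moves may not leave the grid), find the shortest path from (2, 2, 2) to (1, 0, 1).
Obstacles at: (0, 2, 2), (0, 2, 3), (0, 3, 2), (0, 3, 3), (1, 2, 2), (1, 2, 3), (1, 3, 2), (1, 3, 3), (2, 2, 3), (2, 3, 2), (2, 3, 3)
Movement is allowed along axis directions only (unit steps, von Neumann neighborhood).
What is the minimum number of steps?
4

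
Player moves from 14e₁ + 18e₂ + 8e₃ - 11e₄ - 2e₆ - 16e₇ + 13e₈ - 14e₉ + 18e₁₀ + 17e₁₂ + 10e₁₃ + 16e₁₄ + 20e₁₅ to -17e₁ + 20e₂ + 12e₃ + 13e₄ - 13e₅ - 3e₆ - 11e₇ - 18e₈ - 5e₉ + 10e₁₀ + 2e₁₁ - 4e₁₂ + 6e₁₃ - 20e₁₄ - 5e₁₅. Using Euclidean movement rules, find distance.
72.3878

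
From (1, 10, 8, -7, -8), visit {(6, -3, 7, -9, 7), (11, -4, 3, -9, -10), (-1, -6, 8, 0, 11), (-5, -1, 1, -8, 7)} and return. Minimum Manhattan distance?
152
(one optimal route: (1, 10, 8, -7, -8) → (11, -4, 3, -9, -10) → (6, -3, 7, -9, 7) → (-1, -6, 8, 0, 11) → (-5, -1, 1, -8, 7) → (1, 10, 8, -7, -8))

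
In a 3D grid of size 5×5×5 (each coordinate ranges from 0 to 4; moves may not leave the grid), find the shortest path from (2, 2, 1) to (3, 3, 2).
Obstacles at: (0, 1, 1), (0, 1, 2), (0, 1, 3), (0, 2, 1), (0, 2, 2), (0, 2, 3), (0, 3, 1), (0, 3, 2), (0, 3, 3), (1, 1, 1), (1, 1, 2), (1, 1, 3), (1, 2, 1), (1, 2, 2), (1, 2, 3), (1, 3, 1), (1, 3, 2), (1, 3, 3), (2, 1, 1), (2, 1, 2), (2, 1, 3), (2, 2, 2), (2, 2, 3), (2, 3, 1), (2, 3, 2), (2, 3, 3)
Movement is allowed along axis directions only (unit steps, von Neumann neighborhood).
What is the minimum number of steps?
3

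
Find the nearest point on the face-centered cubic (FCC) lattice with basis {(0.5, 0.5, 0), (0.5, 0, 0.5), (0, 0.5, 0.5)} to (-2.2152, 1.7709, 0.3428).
(-2, 1.5, 0.5)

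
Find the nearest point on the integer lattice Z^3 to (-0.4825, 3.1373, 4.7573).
(0, 3, 5)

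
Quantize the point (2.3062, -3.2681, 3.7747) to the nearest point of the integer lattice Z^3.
(2, -3, 4)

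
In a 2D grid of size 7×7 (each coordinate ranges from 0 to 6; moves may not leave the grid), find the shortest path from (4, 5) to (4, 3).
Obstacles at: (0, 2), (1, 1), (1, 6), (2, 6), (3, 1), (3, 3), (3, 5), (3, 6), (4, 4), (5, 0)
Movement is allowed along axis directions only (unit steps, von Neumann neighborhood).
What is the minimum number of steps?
4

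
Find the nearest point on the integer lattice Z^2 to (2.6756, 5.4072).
(3, 5)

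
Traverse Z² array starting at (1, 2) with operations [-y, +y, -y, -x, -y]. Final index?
(0, 0)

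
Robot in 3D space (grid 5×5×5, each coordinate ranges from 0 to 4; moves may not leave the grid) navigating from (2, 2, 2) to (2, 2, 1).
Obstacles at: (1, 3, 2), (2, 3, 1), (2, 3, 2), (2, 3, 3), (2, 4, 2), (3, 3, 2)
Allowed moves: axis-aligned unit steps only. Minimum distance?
1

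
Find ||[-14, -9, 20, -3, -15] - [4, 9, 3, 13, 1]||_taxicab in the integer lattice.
85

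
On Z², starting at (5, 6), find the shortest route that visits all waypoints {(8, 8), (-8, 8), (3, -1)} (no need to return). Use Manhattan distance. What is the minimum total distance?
39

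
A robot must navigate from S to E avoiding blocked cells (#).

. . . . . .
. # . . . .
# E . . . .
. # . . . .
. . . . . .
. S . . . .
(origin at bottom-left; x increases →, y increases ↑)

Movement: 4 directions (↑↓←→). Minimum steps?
5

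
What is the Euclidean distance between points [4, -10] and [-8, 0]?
15.6205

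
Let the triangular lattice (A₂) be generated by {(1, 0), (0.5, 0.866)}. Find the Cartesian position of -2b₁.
(-2, 0)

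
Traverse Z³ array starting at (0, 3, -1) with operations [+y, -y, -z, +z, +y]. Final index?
(0, 4, -1)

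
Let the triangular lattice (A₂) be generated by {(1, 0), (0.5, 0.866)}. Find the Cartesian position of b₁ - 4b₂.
(-1, -3.464)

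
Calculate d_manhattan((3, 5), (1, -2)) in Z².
9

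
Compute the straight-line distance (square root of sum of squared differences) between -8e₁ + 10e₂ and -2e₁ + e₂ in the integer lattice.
10.8167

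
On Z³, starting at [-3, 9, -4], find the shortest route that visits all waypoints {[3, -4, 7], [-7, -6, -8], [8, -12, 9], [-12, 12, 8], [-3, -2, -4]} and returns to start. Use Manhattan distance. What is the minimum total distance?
132
(one optimal route: (-3, 9, -4) → (-12, 12, 8) → (3, -4, 7) → (8, -12, 9) → (-7, -6, -8) → (-3, -2, -4) → (-3, 9, -4))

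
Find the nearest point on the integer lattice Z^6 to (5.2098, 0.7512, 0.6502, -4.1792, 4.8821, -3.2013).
(5, 1, 1, -4, 5, -3)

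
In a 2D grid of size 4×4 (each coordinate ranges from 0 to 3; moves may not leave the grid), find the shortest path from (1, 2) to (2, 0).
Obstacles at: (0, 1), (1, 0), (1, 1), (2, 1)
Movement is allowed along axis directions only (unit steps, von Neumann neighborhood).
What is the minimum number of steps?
5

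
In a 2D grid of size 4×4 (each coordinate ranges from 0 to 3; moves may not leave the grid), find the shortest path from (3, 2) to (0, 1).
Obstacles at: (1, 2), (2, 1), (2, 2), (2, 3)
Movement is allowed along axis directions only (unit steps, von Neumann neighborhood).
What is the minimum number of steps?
6
(one shortest path: (3, 2) → (3, 1) → (3, 0) → (2, 0) → (1, 0) → (0, 0) → (0, 1))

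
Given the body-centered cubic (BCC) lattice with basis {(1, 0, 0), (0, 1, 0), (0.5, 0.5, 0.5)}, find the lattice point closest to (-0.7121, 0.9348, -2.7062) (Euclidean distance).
(-1, 1, -3)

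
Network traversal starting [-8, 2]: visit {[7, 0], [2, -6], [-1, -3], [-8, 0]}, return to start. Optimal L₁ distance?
46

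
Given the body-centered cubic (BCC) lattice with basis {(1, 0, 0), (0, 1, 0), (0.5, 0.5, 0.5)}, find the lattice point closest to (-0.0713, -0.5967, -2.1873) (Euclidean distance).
(0, -1, -2)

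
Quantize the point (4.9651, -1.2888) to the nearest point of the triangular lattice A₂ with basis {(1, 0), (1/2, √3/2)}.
(5, -1.732)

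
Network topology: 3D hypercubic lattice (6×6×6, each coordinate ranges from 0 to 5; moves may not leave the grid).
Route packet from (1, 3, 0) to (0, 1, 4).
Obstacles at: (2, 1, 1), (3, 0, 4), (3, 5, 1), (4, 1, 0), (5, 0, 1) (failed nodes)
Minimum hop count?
7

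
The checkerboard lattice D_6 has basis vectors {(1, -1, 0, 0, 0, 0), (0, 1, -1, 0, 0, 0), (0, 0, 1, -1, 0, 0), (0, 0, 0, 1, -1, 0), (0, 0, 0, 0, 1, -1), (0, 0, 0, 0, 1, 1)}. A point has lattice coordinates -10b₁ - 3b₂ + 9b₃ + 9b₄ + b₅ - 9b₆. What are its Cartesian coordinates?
(-10, 7, 12, 0, -17, -10)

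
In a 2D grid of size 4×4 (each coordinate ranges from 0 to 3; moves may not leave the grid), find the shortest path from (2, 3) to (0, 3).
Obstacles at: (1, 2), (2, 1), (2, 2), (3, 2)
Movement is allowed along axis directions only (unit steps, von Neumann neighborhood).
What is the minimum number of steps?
2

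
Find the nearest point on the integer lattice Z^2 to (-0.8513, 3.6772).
(-1, 4)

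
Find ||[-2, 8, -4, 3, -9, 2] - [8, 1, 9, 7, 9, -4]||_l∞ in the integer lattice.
18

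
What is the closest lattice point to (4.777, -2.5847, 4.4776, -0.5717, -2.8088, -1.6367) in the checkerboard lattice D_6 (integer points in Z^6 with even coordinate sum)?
(5, -3, 4, -1, -3, -2)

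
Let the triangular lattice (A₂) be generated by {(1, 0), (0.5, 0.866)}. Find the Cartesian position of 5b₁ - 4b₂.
(3, -3.464)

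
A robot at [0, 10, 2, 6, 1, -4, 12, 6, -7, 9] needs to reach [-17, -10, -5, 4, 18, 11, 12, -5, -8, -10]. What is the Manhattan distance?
109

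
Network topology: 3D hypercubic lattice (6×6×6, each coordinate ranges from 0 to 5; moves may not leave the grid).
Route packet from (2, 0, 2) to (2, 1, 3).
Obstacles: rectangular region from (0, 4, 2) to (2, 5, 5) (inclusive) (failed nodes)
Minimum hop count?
2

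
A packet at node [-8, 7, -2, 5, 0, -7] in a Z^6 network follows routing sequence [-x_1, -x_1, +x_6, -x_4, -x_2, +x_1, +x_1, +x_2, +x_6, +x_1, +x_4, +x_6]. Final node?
(-7, 7, -2, 5, 0, -4)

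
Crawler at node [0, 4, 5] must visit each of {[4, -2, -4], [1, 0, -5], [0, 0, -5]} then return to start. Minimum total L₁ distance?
40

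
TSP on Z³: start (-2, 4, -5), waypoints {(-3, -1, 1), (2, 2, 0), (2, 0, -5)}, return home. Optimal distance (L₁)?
36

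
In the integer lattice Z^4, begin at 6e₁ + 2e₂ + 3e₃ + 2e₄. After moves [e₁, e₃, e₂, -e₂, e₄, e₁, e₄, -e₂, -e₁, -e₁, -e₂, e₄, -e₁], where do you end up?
(5, 0, 4, 5)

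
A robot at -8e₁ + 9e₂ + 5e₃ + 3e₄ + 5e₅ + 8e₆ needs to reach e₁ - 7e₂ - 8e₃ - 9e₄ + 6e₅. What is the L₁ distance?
59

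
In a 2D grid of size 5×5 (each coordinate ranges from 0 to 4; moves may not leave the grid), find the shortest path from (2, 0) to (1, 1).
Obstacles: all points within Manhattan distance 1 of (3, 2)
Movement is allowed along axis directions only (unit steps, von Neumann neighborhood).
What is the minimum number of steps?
2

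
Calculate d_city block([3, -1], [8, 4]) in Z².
10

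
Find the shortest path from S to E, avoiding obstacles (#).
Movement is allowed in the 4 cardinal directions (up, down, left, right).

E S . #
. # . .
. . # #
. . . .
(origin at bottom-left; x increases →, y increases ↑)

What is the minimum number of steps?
1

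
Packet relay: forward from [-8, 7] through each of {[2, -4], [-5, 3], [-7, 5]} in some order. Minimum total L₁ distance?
21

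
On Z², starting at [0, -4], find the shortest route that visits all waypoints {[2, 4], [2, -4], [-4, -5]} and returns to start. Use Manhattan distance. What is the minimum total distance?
30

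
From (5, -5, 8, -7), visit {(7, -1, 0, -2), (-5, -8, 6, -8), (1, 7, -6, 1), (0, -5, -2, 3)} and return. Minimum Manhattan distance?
104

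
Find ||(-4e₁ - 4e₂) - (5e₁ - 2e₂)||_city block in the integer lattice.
11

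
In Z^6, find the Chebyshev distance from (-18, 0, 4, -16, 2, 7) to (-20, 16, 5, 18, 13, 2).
34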